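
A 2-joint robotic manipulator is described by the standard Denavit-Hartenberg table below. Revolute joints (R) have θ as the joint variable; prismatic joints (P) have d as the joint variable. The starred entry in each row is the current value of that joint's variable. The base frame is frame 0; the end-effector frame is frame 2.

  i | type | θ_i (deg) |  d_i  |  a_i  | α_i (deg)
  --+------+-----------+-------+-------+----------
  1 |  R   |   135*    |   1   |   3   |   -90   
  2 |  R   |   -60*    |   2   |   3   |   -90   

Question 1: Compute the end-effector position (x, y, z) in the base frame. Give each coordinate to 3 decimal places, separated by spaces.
after link 1: o_1 = (-2.1213, 2.1213, 1.0000)
after link 2: o_2 = (-4.5962, 1.7678, 3.5981)

-4.596 1.768 3.598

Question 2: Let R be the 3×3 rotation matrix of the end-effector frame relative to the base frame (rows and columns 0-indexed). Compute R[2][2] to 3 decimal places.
End-effector z-axis (col 2 of R) = (-0.6124,0.6124,-0.5000)
R[2][2] = -0.5000

-0.500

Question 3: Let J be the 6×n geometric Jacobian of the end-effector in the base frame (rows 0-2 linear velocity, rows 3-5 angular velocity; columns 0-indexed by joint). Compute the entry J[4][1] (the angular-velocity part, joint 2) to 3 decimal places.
-0.707

axis z_1 = (-0.7071,-0.7071,0.0000); lever o_n−o_1 = (-2.4749,-0.3536,2.5981)
cross product → J_v[:, 1] = (-1.8371,1.8371,-1.5000)
J_ω[:, 1] = z_1
entry J[4][1] = -0.7071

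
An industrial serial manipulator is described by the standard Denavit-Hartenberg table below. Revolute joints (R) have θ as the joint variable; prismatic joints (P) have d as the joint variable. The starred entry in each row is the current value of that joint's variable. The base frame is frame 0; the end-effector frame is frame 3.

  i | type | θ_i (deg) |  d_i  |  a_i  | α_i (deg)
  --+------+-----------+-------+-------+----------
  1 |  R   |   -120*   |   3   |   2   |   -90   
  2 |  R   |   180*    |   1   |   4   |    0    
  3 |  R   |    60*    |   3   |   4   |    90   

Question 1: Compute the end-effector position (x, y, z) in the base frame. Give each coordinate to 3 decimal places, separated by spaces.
5.464 1.464 6.464

after link 1: o_1 = (-1.0000, -1.7321, 3.0000)
after link 2: o_2 = (1.8660, 1.2321, 3.0000)
after link 3: o_3 = (5.4641, 1.4641, 6.4641)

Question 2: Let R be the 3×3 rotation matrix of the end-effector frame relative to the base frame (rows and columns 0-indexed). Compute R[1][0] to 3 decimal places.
0.433

End-effector x-axis (col 0 of R) = (0.2500,0.4330,0.8660)
R[1][0] = 0.4330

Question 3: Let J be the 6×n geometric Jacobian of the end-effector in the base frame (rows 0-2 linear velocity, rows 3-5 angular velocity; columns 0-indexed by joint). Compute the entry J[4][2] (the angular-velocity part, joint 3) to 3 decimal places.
axis z_2 = (0.8660,-0.5000,0.0000); lever o_n−o_2 = (3.5981,0.2321,3.4641)
cross product → J_v[:, 2] = (-1.7321,-3.0000,2.0000)
J_ω[:, 2] = z_2
entry J[4][2] = -0.5000

-0.500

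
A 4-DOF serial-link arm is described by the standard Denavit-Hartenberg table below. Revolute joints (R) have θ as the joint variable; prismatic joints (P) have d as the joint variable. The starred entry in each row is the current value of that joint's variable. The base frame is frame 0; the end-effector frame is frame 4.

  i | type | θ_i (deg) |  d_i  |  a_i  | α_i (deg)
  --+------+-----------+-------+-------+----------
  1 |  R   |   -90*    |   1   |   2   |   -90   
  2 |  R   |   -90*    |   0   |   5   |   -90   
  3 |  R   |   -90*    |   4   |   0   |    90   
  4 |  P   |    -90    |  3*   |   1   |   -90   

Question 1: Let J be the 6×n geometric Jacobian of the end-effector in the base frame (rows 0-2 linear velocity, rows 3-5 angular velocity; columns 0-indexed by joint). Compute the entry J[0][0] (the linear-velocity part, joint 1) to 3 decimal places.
5.000

axis z_0 = ẑ; lever o_n−o_0 = (0.0000,-5.0000,3.0000)
cross product → J_v[:, 0] = (5.0000,0.0000,-0.0000)
J_ω[:, 0] = z_0
entry J[0][0] = 5.0000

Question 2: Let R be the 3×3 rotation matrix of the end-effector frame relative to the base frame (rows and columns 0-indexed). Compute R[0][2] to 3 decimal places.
End-effector z-axis (col 2 of R) = (1.0000,0.0000,0.0000)
R[0][2] = 1.0000

1.000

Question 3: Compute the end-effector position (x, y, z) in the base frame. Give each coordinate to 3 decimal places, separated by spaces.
after link 1: o_1 = (0.0000, -2.0000, 1.0000)
after link 2: o_2 = (-0.0000, -2.0000, 6.0000)
after link 3: o_3 = (0.0000, -6.0000, 6.0000)
after link 4: o_4 = (0.0000, -5.0000, 3.0000)

0.000 -5.000 3.000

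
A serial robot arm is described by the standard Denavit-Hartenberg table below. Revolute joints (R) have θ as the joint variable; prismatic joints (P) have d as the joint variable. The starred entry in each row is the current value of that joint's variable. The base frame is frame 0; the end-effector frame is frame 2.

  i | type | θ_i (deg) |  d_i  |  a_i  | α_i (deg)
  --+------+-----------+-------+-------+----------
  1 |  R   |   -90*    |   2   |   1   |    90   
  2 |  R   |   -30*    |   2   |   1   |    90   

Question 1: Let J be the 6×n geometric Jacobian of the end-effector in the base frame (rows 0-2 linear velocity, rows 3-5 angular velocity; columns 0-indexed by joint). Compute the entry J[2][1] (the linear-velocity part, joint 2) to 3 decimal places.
axis z_1 = (-1.0000,-0.0000,0.0000); lever o_n−o_1 = (-2.0000,-0.8660,-0.5000)
cross product → J_v[:, 1] = (0.0000,-0.5000,0.8660)
J_ω[:, 1] = z_1
entry J[2][1] = 0.8660

0.866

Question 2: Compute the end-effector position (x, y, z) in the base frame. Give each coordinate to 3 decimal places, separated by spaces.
after link 1: o_1 = (0.0000, -1.0000, 2.0000)
after link 2: o_2 = (-2.0000, -1.8660, 1.5000)

-2.000 -1.866 1.500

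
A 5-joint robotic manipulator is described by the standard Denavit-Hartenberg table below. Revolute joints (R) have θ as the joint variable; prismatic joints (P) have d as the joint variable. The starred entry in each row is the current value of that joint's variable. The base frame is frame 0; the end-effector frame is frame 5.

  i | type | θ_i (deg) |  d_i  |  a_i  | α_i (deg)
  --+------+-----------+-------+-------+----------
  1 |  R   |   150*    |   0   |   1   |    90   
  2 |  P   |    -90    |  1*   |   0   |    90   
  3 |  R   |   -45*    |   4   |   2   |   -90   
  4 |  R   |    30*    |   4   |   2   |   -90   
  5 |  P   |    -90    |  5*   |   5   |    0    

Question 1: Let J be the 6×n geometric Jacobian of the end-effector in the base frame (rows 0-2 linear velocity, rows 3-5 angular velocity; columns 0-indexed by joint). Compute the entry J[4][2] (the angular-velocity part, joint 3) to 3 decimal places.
-0.500

axis z_2 = (0.8660,-0.5000,-0.0000); lever o_n−o_2 = (1.5945,5.4219,-7.2352)
cross product → J_v[:, 2] = (3.6176,6.2658,5.4928)
J_ω[:, 2] = z_2
entry J[4][2] = -0.5000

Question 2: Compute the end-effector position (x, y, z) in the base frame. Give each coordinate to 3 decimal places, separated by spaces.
after link 1: o_1 = (-0.8660, 0.5000, 0.0000)
after link 2: o_2 = (-0.3660, 1.3660, 0.0000)
after link 3: o_3 = (2.3910, -1.8587, -1.4142)
after link 4: o_4 = (2.3268, 0.0301, -5.4674)
after link 5: o_5 = (1.2284, 6.7880, -7.2352)

1.228 6.788 -7.235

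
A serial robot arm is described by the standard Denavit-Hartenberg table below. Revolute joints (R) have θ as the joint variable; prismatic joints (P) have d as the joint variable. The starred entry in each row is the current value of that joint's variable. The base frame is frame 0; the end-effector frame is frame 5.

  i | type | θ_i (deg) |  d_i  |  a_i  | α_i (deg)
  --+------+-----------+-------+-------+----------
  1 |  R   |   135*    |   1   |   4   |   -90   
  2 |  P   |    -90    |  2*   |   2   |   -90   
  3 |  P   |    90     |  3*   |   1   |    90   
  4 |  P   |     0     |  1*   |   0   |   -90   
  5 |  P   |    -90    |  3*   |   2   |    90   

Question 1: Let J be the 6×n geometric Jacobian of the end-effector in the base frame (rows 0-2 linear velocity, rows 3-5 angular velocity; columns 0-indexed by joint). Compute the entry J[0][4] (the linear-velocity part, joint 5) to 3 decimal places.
prismatic axis z_4 = (-0.7071,0.7071,-0.0000)
J_v[:, 4] = z_4; J_ω[:, 4] = (0,0,0)
entry J[0][4] = -0.7071

-0.707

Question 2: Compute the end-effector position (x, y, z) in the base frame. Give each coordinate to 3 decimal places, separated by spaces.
after link 1: o_1 = (-2.8284, 2.8284, 1.0000)
after link 2: o_2 = (-4.2426, 1.4142, 3.0000)
after link 3: o_3 = (-5.6569, 4.2426, 3.0000)
after link 4: o_4 = (-5.6569, 4.2426, 4.0000)
after link 5: o_5 = (-7.7782, 6.3640, 6.0000)

-7.778 6.364 6.000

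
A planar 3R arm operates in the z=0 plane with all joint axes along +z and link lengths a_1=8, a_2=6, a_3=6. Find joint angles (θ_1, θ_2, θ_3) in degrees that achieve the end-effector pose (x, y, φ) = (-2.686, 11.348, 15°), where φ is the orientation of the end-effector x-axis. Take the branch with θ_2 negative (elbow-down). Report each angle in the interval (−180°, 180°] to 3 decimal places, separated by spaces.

150.003 -45.001 -90.002

wrist centre = target − a_3·(cos φ, sin φ) = (-8.4816, 9.7951)
cos θ_2 = (167.8805−8²−6²)/(2·8·6) = 0.7071; θ_2 = -45.0015° (elbow-down)
β = atan2(9.7951,-8.4816) = 130.8893°; ψ = atan2(-4.2428,12.2425) = -19.1142°
θ_1 = β − ψ = 150.0034°
θ_3 = φ − θ_1 − θ_2 = -90.0019° (wrapped to (-180°,180°])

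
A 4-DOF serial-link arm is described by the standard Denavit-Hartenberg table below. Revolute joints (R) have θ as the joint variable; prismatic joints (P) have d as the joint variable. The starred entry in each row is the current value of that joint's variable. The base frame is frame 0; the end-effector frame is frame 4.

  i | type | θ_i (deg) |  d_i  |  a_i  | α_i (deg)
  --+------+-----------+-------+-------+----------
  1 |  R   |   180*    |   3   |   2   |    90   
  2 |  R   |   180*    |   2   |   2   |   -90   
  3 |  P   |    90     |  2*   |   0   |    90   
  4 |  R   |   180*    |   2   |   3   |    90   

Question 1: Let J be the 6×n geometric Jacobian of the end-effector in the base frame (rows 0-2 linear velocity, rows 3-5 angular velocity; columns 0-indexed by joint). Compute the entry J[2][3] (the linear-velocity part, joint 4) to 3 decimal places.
3.000

axis z_3 = (1.0000,-0.0000,0.0000); lever o_n−o_3 = (2.0000,3.0000,0.0000)
cross product → J_v[:, 3] = (-0.0000,-0.0000,3.0000)
J_ω[:, 3] = z_3
entry J[2][3] = 3.0000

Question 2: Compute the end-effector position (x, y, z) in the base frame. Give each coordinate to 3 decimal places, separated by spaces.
2.000 5.000 1.000

after link 1: o_1 = (-2.0000, 0.0000, 3.0000)
after link 2: o_2 = (0.0000, 2.0000, 3.0000)
after link 3: o_3 = (0.0000, 2.0000, 1.0000)
after link 4: o_4 = (2.0000, 5.0000, 1.0000)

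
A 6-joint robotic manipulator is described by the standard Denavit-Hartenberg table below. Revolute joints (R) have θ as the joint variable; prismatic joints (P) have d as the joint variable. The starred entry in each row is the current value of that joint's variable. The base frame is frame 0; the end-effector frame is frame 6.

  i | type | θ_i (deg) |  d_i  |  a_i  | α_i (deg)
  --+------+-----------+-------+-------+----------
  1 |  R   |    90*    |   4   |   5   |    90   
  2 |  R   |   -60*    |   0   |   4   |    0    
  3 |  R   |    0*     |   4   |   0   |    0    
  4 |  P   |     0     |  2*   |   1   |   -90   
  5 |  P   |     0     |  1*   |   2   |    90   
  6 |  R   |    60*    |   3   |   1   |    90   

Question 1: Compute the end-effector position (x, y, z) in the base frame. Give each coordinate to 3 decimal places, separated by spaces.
after link 1: o_1 = (0.0000, 5.0000, 4.0000)
after link 2: o_2 = (0.0000, 7.0000, 0.5359)
after link 3: o_3 = (4.0000, 7.0000, 0.5359)
after link 4: o_4 = (6.0000, 7.5000, -0.3301)
after link 5: o_5 = (6.0000, 9.3660, -1.5622)
after link 6: o_6 = (9.0000, 10.3660, -1.5622)

9.000 10.366 -1.562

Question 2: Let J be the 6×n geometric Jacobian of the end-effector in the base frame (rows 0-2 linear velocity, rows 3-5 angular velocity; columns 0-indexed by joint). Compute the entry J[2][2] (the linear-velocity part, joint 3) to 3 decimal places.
axis z_2 = (1.0000,-0.0000,0.0000); lever o_n−o_2 = (9.0000,3.3660,-2.0981)
cross product → J_v[:, 2] = (-0.0000,2.0981,3.3660)
J_ω[:, 2] = z_2
entry J[2][2] = 3.3660

3.366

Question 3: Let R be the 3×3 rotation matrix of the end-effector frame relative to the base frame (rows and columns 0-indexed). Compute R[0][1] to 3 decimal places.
End-effector y-axis (col 1 of R) = (1.0000,-0.0000,0.0000)
R[0][1] = 1.0000

1.000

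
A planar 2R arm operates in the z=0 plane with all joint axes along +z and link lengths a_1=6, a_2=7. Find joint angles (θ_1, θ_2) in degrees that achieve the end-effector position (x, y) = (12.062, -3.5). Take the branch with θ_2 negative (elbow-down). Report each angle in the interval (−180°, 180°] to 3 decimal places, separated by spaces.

0.003 -30.006

cos θ_2 = (157.7418−6²−7²)/(2·6·7) = 0.8660; θ_2 = -30.0059° (elbow-down)
β = atan2(-3.5000,12.0620) = -16.1810°; ψ = atan2(-3.5006,12.0618) = -16.1840°
θ_1 = β − ψ = 0.0029°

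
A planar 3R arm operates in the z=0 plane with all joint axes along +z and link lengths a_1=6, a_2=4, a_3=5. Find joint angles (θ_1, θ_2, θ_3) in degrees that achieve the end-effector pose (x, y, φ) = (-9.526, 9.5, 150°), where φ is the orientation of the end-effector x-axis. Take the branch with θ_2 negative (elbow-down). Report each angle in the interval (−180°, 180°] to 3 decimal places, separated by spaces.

150.000 -60.004 60.004

wrist centre = target − a_3·(cos φ, sin φ) = (-5.1959, 7.0000)
cos θ_2 = (75.9971−6²−4²)/(2·6·4) = 0.4999; θ_2 = -60.0040° (elbow-down)
β = atan2(7.0000,-5.1959) = 126.5853°; ψ = atan2(-3.4642,7.9998) = -23.4147°
θ_1 = β − ψ = 150.0000°
θ_3 = φ − θ_1 − θ_2 = 60.0040° (wrapped to (-180°,180°])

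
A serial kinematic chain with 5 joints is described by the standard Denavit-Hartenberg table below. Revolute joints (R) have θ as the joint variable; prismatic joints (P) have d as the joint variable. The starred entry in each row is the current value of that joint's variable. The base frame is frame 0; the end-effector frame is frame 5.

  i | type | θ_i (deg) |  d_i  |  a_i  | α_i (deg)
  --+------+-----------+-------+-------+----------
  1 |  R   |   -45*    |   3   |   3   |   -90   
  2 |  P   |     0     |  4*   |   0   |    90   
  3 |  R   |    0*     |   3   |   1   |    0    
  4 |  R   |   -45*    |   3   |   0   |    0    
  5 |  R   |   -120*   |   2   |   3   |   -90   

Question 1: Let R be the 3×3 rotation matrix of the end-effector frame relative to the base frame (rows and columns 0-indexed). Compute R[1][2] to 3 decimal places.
End-effector z-axis (col 2 of R) = (-0.5000,-0.8660,0.0000)
R[1][2] = -0.8660

-0.866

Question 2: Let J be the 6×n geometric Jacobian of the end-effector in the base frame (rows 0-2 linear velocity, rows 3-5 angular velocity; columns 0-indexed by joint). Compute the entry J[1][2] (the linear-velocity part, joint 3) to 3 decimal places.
-1.891

axis z_2 = (0.0000,0.0000,1.0000); lever o_n−o_2 = (-1.8910,0.7929,8.0000)
cross product → J_v[:, 2] = (-0.7929,-1.8910,0.0000)
J_ω[:, 2] = z_2
entry J[1][2] = -1.8910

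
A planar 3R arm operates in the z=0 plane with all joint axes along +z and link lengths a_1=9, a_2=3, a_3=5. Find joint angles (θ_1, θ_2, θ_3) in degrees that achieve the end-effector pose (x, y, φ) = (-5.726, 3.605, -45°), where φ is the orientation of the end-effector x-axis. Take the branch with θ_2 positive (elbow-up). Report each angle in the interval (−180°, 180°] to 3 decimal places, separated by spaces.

wrist centre = target − a_3·(cos φ, sin φ) = (-9.2615, 7.1405)
cos θ_2 = (136.7632−9²−3²)/(2·9·3) = 0.8660; θ_2 = 30.0045° (elbow-up)
β = atan2(7.1405,-9.2615) = 142.3682°; ψ = atan2(1.5002,11.5980) = 7.3703°
θ_1 = β − ψ = 134.9979°
θ_3 = φ − θ_1 − θ_2 = 149.9976° (wrapped to (-180°,180°])

134.998 30.005 149.998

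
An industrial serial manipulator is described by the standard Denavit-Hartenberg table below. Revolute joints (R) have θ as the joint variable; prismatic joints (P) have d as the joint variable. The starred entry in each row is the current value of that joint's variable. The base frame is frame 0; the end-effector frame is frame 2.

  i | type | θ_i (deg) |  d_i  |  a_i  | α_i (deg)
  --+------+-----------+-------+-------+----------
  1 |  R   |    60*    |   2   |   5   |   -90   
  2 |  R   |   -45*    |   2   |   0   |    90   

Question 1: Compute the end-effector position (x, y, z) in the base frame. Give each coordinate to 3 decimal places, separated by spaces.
after link 1: o_1 = (2.5000, 4.3301, 2.0000)
after link 2: o_2 = (0.7679, 5.3301, 2.0000)

0.768 5.330 2.000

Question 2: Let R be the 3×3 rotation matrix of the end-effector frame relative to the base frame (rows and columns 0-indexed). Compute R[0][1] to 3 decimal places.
-0.866

End-effector y-axis (col 1 of R) = (-0.8660,0.5000,0.0000)
R[0][1] = -0.8660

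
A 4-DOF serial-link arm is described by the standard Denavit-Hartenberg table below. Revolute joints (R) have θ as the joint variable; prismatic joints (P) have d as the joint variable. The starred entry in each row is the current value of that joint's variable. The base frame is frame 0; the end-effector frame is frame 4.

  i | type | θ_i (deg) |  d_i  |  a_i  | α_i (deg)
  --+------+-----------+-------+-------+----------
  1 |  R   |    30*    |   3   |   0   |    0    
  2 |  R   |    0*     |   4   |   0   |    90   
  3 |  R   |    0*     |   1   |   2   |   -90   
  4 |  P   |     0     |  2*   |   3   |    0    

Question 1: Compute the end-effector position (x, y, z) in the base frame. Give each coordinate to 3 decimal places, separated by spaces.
after link 1: o_1 = (0.0000, 0.0000, 3.0000)
after link 2: o_2 = (0.0000, 0.0000, 7.0000)
after link 3: o_3 = (2.2321, 0.1340, 7.0000)
after link 4: o_4 = (4.8301, 1.6340, 9.0000)

4.830 1.634 9.000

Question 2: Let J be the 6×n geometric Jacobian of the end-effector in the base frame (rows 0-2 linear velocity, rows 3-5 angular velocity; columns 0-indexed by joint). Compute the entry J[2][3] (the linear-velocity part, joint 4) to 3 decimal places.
prismatic axis z_3 = (0.0000,0.0000,1.0000)
J_v[:, 3] = z_3; J_ω[:, 3] = (0,0,0)
entry J[2][3] = 1.0000

1.000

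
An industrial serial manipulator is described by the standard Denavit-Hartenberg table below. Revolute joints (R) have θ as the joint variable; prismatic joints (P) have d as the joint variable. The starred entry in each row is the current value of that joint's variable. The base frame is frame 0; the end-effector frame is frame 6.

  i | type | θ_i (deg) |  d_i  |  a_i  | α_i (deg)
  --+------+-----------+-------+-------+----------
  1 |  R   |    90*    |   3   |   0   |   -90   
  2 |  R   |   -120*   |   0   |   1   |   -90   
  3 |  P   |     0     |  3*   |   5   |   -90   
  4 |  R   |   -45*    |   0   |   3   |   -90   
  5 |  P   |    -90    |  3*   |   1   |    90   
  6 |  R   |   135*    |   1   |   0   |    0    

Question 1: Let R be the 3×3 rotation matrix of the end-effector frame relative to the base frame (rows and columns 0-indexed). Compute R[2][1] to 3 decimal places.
End-effector y-axis (col 1 of R) = (-0.7071,0.6830,-0.1830)
R[2][1] = -0.1830

-0.183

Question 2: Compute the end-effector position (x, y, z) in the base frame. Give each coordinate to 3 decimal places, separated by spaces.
1.000 -2.782 12.404

after link 1: o_1 = (0.0000, 0.0000, 3.0000)
after link 2: o_2 = (0.0000, -0.5000, 3.8660)
after link 3: o_3 = (0.0000, -0.4019, 9.6962)
after link 4: o_4 = (0.0000, 0.3745, 12.5939)
after link 5: o_5 = (1.0000, -2.5232, 13.3704)
after link 6: o_6 = (1.0000, -2.7821, 12.4045)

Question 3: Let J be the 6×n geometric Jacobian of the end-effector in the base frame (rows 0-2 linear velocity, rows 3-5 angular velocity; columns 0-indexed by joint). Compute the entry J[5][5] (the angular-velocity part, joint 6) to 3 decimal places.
-0.966

axis z_5 = (0.0000,-0.2588,-0.9659); lever o_n−o_5 = (0.0000,-0.2588,-0.9659)
cross product → J_v[:, 5] = (0.0000,0.0000,-0.0000)
J_ω[:, 5] = z_5
entry J[5][5] = -0.9659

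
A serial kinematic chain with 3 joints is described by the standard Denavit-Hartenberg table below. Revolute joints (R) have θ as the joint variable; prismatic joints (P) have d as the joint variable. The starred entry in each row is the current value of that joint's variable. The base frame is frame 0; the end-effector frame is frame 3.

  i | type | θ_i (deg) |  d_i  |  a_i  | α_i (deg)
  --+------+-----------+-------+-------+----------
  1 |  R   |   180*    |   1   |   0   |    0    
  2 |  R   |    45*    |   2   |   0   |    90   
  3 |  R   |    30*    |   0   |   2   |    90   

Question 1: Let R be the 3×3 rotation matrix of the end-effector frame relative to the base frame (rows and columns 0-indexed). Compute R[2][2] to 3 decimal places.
-0.866

End-effector z-axis (col 2 of R) = (-0.3536,-0.3536,-0.8660)
R[2][2] = -0.8660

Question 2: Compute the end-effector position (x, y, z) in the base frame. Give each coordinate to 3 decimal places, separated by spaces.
after link 1: o_1 = (0.0000, 0.0000, 1.0000)
after link 2: o_2 = (0.0000, 0.0000, 3.0000)
after link 3: o_3 = (-1.2247, -1.2247, 4.0000)

-1.225 -1.225 4.000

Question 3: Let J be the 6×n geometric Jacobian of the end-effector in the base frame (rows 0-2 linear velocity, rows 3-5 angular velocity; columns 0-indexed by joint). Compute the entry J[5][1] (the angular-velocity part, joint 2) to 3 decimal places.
axis z_1 = (0.0000,0.0000,1.0000); lever o_n−o_1 = (-1.2247,-1.2247,3.0000)
cross product → J_v[:, 1] = (1.2247,-1.2247,0.0000)
J_ω[:, 1] = z_1
entry J[5][1] = 1.0000

1.000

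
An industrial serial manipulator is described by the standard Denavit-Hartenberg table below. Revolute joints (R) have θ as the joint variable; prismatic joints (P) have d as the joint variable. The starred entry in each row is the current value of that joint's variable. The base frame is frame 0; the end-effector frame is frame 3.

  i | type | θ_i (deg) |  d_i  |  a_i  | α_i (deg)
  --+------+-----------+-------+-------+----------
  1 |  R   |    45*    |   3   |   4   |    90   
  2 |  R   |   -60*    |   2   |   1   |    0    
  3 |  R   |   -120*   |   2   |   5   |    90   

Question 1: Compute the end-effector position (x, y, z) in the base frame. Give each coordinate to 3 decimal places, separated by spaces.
after link 1: o_1 = (2.8284, 2.8284, 3.0000)
after link 2: o_2 = (4.5962, 1.7678, 2.1340)
after link 3: o_3 = (2.4749, -3.1820, 2.1340)

2.475 -3.182 2.134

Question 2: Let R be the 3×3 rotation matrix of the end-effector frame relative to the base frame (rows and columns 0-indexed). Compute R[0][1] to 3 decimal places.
End-effector y-axis (col 1 of R) = (0.7071,-0.7071,0.0000)
R[0][1] = 0.7071

0.707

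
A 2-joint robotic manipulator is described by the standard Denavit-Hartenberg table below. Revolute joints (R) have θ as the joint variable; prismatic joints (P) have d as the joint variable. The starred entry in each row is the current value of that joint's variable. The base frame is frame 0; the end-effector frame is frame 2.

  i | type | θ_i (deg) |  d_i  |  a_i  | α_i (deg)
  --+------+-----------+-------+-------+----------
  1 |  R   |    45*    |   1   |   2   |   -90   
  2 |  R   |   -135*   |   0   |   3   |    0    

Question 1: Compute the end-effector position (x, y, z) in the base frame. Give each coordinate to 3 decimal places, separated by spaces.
after link 1: o_1 = (1.4142, 1.4142, 1.0000)
after link 2: o_2 = (-0.0858, -0.0858, 3.1213)

-0.086 -0.086 3.121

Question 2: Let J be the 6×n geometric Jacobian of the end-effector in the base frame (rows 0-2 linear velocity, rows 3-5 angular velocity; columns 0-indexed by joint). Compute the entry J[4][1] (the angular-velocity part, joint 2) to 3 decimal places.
0.707

axis z_1 = (-0.7071,0.7071,0.0000); lever o_n−o_1 = (-1.5000,-1.5000,2.1213)
cross product → J_v[:, 1] = (1.5000,1.5000,2.1213)
J_ω[:, 1] = z_1
entry J[4][1] = 0.7071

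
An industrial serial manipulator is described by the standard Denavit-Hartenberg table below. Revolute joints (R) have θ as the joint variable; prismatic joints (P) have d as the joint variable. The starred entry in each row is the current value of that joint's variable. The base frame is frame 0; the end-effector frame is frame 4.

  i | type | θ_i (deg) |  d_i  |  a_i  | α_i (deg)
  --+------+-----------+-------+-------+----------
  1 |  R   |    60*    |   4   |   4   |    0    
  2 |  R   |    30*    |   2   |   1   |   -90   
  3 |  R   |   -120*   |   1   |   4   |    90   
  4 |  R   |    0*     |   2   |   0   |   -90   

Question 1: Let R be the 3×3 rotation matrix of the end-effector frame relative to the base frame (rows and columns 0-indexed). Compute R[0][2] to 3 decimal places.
-1.000

End-effector z-axis (col 2 of R) = (-1.0000,0.0000,0.0000)
R[0][2] = -1.0000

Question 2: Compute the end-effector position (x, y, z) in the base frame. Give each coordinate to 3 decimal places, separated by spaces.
1.000 0.732 8.464

after link 1: o_1 = (2.0000, 3.4641, 4.0000)
after link 2: o_2 = (2.0000, 4.4641, 6.0000)
after link 3: o_3 = (1.0000, 2.4641, 9.4641)
after link 4: o_4 = (1.0000, 0.7321, 8.4641)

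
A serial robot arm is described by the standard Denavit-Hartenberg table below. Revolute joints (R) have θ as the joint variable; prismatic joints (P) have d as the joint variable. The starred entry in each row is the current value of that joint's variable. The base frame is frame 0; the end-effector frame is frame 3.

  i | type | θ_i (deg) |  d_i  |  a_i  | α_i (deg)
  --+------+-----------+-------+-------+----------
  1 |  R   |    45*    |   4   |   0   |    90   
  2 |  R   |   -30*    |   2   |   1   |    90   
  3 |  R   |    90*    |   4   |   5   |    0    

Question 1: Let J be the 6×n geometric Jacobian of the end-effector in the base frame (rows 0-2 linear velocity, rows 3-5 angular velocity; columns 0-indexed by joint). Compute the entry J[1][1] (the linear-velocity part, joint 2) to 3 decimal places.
axis z_1 = (0.7071,-0.7071,0.0000); lever o_n−o_1 = (4.1479,-5.7516,-3.9641)
cross product → J_v[:, 1] = (2.8030,2.8030,-1.1340)
J_ω[:, 1] = z_1
entry J[1][1] = 2.8030

2.803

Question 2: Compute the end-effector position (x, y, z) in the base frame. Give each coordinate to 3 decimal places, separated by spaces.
4.148 -5.752 0.036

after link 1: o_1 = (0.0000, 0.0000, 4.0000)
after link 2: o_2 = (2.0266, -0.8018, 3.5000)
after link 3: o_3 = (4.1479, -5.7516, 0.0359)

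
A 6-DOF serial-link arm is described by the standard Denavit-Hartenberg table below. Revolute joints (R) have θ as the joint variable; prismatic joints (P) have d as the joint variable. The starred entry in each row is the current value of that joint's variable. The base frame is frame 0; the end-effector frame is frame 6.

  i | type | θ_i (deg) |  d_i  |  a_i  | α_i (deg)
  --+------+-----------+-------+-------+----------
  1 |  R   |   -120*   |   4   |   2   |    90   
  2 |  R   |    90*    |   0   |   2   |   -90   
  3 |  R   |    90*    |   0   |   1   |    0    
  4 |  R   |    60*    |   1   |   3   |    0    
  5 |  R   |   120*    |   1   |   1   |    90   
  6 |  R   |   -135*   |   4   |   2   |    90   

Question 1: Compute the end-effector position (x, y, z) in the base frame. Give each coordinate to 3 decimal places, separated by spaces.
1.817 -2.682 -0.598

after link 1: o_1 = (-1.0000, -1.7321, 4.0000)
after link 2: o_2 = (-1.0000, -1.7321, 6.0000)
after link 3: o_3 = (-0.1340, -2.2321, 6.0000)
after link 4: o_4 = (1.6651, -2.1160, 3.4019)
after link 5: o_5 = (1.2990, -0.7500, 3.4019)
after link 6: o_6 = (1.8167, -2.6819, -0.5981)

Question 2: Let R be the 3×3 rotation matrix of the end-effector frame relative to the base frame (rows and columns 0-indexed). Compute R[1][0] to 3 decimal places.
End-effector x-axis (col 0 of R) = (0.2588,-0.9659,0.0000)
R[1][0] = -0.9659

-0.966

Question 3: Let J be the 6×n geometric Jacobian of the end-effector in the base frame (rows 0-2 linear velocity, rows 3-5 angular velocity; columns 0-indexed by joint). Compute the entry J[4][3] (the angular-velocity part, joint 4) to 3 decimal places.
axis z_3 = (0.5000,0.8660,0.0000); lever o_n−o_3 = (1.9507,-0.4498,-6.5981)
cross product → J_v[:, 3] = (-5.7141,3.2990,-1.9142)
J_ω[:, 3] = z_3
entry J[4][3] = 0.8660

0.866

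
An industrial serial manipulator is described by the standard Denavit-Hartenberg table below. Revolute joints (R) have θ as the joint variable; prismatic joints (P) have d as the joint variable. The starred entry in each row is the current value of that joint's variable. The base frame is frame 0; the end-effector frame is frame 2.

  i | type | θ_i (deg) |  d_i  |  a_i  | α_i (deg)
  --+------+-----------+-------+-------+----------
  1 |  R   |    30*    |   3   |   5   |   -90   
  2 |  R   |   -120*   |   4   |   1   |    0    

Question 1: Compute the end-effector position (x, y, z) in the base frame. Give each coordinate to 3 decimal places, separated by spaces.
1.897 5.714 3.866

after link 1: o_1 = (4.3301, 2.5000, 3.0000)
after link 2: o_2 = (1.8971, 5.7141, 3.8660)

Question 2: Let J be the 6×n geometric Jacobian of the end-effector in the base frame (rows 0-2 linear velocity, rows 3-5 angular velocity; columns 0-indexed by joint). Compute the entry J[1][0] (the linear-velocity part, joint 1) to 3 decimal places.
axis z_0 = ẑ; lever o_n−o_0 = (1.8971,5.7141,3.8660)
cross product → J_v[:, 0] = (-5.7141,1.8971,0.0000)
J_ω[:, 0] = z_0
entry J[1][0] = 1.8971

1.897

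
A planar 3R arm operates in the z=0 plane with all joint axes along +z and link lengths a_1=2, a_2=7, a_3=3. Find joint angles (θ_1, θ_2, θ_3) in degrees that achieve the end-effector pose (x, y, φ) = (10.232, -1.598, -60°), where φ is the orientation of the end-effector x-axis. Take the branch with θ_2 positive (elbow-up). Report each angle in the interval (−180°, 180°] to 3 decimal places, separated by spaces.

wrist centre = target − a_3·(cos φ, sin φ) = (8.7320, 1.0001)
cos θ_2 = (77.2480−2²−7²)/(2·2·7) = 0.8660; θ_2 = 30.0030° (elbow-up)
β = atan2(1.0001,8.7320) = 6.5336°; ψ = atan2(3.5003,8.0620) = 23.4693°
θ_1 = β − ψ = -16.9357°
θ_3 = φ − θ_1 − θ_2 = -73.0673° (wrapped to (-180°,180°])

-16.936 30.003 -73.067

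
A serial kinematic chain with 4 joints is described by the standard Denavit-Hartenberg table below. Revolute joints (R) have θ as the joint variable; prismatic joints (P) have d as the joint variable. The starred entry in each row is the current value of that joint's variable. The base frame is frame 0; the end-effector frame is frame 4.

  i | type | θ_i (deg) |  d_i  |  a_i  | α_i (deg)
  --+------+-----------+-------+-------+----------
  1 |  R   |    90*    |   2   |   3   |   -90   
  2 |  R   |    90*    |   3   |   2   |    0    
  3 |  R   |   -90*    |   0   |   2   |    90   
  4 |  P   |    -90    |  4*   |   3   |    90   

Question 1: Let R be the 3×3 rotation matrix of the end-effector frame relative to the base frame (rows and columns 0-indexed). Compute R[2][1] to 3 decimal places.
End-effector y-axis (col 1 of R) = (0.0000,0.0000,1.0000)
R[2][1] = 1.0000

1.000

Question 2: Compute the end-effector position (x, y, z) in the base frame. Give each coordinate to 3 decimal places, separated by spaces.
after link 1: o_1 = (0.0000, 3.0000, 2.0000)
after link 2: o_2 = (-3.0000, 3.0000, 0.0000)
after link 3: o_3 = (-3.0000, 5.0000, 0.0000)
after link 4: o_4 = (0.0000, 5.0000, 4.0000)

0.000 5.000 4.000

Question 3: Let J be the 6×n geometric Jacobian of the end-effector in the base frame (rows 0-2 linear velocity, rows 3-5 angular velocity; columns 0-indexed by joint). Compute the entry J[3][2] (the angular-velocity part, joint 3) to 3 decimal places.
axis z_2 = (-1.0000,0.0000,0.0000); lever o_n−o_2 = (3.0000,2.0000,4.0000)
cross product → J_v[:, 2] = (0.0000,4.0000,-2.0000)
J_ω[:, 2] = z_2
entry J[3][2] = -1.0000

-1.000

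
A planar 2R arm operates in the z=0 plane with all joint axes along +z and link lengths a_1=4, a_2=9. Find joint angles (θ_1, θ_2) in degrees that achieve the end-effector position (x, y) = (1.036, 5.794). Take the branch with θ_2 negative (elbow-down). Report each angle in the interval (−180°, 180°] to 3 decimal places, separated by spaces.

cos θ_2 = (34.6437−4²−9²)/(2·4·9) = -0.8661; θ_2 = -150.0039° (elbow-down)
β = atan2(5.7940,1.0360) = 79.8623°; ψ = atan2(-4.4995,-3.7945) = -130.1419°
θ_1 = β − ψ = 210.0042°

-149.996 -150.004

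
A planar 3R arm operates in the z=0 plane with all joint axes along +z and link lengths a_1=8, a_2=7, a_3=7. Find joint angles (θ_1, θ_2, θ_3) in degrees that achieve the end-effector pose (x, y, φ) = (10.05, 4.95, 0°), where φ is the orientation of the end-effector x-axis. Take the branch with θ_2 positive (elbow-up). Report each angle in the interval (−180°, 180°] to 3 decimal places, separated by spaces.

wrist centre = target − a_3·(cos φ, sin φ) = (3.0500, 4.9500)
cos θ_2 = (33.8050−8²−7²)/(2·8·7) = -0.7071; θ_2 = 134.9993° (elbow-up)
β = atan2(4.9500,3.0500) = 58.3602°; ψ = atan2(4.9498,3.0503) = 58.3566°
θ_1 = β − ψ = 0.0036°
θ_3 = φ − θ_1 − θ_2 = -135.0029° (wrapped to (-180°,180°])

0.004 134.999 -135.003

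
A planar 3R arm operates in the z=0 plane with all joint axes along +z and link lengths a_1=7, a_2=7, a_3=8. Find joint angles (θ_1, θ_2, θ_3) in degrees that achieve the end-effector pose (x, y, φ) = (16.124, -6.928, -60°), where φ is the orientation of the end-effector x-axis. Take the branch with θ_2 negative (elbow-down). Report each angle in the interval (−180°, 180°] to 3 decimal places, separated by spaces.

30.004 -60.006 -29.998

wrist centre = target − a_3·(cos φ, sin φ) = (12.1240, 0.0002)
cos θ_2 = (146.9914−7²−7²)/(2·7·7) = 0.4999; θ_2 = -60.0058° (elbow-down)
β = atan2(0.0002,12.1240) = 0.0010°; ψ = atan2(-6.0625,10.4994) = -30.0029°
θ_1 = β − ψ = 30.0039°
θ_3 = φ − θ_1 − θ_2 = -29.9980° (wrapped to (-180°,180°])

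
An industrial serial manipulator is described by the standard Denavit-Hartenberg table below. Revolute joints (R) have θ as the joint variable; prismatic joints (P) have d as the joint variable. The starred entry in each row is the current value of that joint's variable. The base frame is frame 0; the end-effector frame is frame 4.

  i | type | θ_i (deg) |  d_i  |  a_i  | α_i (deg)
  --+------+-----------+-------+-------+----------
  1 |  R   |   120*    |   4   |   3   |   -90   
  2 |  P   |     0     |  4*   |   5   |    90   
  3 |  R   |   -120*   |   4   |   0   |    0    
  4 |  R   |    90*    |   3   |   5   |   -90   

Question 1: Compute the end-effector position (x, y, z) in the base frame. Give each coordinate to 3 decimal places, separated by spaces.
after link 1: o_1 = (-1.5000, 2.5981, 4.0000)
after link 2: o_2 = (-7.4641, 4.9282, 4.0000)
after link 3: o_3 = (-7.4641, 4.9282, 8.0000)
after link 4: o_4 = (-7.4641, 9.9282, 11.0000)

-7.464 9.928 11.000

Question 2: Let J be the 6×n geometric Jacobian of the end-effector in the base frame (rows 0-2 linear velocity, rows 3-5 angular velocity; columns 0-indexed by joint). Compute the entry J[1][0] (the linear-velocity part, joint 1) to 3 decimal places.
axis z_0 = ẑ; lever o_n−o_0 = (-7.4641,9.9282,11.0000)
cross product → J_v[:, 0] = (-9.9282,-7.4641,0.0000)
J_ω[:, 0] = z_0
entry J[1][0] = -7.4641

-7.464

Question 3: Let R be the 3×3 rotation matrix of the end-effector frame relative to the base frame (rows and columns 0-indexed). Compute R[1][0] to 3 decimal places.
1.000

End-effector x-axis (col 0 of R) = (0.0000,1.0000,0.0000)
R[1][0] = 1.0000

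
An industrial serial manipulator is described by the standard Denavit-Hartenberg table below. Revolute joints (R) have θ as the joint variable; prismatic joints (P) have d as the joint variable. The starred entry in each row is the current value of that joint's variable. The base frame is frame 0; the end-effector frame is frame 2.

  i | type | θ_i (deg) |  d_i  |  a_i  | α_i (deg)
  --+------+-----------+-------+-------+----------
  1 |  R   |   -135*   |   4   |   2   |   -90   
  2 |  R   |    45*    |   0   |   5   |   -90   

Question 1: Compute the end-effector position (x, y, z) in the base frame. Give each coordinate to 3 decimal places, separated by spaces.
after link 1: o_1 = (-1.4142, -1.4142, 4.0000)
after link 2: o_2 = (-3.9142, -3.9142, 0.4645)

-3.914 -3.914 0.464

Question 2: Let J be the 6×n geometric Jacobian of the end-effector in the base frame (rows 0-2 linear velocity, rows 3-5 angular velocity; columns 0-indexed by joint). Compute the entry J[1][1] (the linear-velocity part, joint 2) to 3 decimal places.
2.500

axis z_1 = (0.7071,-0.7071,0.0000); lever o_n−o_1 = (-2.5000,-2.5000,-3.5355)
cross product → J_v[:, 1] = (2.5000,2.5000,-3.5355)
J_ω[:, 1] = z_1
entry J[1][1] = 2.5000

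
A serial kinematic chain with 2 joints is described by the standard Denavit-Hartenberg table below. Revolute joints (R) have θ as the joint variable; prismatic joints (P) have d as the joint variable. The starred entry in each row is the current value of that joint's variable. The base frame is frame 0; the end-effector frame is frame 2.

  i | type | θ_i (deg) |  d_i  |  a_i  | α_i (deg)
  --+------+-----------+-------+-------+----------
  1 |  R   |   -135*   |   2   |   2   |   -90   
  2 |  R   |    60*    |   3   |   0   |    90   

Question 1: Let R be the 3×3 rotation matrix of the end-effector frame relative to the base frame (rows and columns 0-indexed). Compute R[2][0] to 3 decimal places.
-0.866

End-effector x-axis (col 0 of R) = (-0.3536,-0.3536,-0.8660)
R[2][0] = -0.8660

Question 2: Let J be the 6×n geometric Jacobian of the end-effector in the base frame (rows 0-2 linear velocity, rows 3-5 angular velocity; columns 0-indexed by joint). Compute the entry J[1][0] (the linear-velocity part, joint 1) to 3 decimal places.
0.707

axis z_0 = ẑ; lever o_n−o_0 = (0.7071,-3.5355,2.0000)
cross product → J_v[:, 0] = (3.5355,0.7071,-0.0000)
J_ω[:, 0] = z_0
entry J[1][0] = 0.7071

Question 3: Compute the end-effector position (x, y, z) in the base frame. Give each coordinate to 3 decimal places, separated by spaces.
0.707 -3.536 2.000

after link 1: o_1 = (-1.4142, -1.4142, 2.0000)
after link 2: o_2 = (0.7071, -3.5355, 2.0000)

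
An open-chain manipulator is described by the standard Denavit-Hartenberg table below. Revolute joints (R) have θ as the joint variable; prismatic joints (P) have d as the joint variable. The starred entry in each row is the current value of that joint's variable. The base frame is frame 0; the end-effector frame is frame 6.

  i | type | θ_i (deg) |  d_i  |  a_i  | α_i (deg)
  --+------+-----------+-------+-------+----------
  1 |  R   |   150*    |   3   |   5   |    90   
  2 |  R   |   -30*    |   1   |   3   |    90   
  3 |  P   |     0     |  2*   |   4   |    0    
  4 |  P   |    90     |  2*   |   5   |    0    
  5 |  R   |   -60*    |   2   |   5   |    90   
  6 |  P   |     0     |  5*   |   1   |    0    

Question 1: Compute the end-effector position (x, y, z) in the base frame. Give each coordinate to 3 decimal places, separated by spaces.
-10.419 11.408 -9.544

after link 1: o_1 = (-4.3301, 2.5000, 3.0000)
after link 2: o_2 = (-6.0801, 4.6651, 1.5000)
after link 3: o_3 = (-8.2141, 5.8971, -2.2321)
after link 4: o_4 = (-4.8481, 9.7272, -3.9641)
after link 5: o_5 = (-5.9796, 13.2673, -7.8612)
after link 6: o_6 = (-10.4192, 11.4078, -9.5442)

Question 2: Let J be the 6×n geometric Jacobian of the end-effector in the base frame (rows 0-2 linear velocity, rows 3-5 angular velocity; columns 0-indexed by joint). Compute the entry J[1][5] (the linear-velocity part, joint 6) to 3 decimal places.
-0.533

prismatic axis z_5 = (-0.8080,-0.5335,-0.2500)
J_v[:, 5] = z_5; J_ω[:, 5] = (0,0,0)
entry J[1][5] = -0.5335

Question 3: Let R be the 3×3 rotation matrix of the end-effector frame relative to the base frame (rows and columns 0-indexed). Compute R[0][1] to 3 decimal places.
0.433

End-effector y-axis (col 1 of R) = (0.4330,-0.2500,-0.8660)
R[0][1] = 0.4330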